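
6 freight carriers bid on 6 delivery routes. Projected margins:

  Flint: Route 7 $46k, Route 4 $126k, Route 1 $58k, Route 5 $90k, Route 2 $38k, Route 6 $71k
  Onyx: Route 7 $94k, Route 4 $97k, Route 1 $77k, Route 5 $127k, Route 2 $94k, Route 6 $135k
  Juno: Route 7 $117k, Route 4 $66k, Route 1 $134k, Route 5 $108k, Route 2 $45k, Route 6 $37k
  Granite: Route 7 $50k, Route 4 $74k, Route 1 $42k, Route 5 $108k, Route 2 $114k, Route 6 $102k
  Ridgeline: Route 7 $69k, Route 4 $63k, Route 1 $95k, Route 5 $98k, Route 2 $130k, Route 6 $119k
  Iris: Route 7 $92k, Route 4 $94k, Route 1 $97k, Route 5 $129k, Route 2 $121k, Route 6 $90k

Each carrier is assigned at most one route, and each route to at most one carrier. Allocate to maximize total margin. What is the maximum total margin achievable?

Max total: $725k

This is the linear assignment problem.
Optimal: Flint→Route 4 ($126k), Onyx→Route 6 ($135k), Juno→Route 1 ($134k), Granite→Route 5 ($108k), Ridgeline→Route 2 ($130k), Iris→Route 7 ($92k) — total 126+135+134+108+130+92 = $725k.
Column-greedy (each route in turn goes to its best remaining carrier) gives $699k, worse by 26.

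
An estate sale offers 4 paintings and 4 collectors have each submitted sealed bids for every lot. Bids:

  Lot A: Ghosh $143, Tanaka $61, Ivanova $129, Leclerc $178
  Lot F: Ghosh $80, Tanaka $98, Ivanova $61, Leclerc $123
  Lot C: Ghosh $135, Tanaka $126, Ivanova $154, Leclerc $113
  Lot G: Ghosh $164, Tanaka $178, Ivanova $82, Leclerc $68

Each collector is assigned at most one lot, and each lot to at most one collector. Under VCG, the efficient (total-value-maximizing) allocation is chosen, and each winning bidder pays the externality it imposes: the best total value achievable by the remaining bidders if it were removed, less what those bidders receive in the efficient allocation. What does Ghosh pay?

Efficient allocation: Ghosh→Lot A ($143), Tanaka→Lot G ($178), Ivanova→Lot C ($154), Leclerc→Lot F ($123); total welfare W = $598.
Ghosh receives Lot A at value $143, so the others get W − 143 = $455.
Without Ghosh: best allocation of the remaining 3 bidders over all 4 lots is Tanaka→Lot G ($178), Ivanova→Lot C ($154), Leclerc→Lot A ($178), total $510.
VCG payment = (others' best without Ghosh) − (others' welfare with Ghosh) = 510 − 455 = $55.

Ghosh pays $55.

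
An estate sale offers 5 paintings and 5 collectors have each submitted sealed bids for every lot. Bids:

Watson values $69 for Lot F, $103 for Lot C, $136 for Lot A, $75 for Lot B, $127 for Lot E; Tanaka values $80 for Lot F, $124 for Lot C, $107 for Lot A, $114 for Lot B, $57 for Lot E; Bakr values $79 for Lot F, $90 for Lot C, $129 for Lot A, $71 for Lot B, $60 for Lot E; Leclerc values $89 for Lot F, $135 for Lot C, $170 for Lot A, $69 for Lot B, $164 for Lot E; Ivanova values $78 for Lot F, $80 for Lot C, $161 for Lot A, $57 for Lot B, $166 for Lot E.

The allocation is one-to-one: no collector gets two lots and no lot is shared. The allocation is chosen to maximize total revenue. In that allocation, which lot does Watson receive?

Optimal: Watson→Lot C ($103), Tanaka→Lot B ($114), Bakr→Lot F ($79), Leclerc→Lot A ($170), Ivanova→Lot E ($166) — total 103+114+79+170+166 = $632.
Next-best assignment: Watson→Lot A, Tanaka→Lot B, Bakr→Lot F, Leclerc→Lot C, Ivanova→Lot E = $630.
Checked against all permutations: $632 is optimal.
Watson's own top lot is Lot A ($136), but forcing Watson→Lot A and reassigning the rest optimally gives only $630 — worse by 2.

Watson receives Lot C.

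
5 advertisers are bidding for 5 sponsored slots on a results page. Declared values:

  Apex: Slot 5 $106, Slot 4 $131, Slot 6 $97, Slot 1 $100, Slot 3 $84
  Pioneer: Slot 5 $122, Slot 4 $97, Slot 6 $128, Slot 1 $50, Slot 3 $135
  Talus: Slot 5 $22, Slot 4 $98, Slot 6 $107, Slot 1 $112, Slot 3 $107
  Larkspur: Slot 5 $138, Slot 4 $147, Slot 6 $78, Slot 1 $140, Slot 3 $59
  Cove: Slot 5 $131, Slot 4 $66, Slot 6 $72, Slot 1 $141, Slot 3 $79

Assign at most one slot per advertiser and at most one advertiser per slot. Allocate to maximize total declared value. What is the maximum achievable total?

Max total: $652

Optimal: Apex→Slot 4 ($131), Pioneer→Slot 3 ($135), Talus→Slot 6 ($107), Larkspur→Slot 5 ($138), Cove→Slot 1 ($141) — total 131+135+107+138+141 = $652.
Max-entry greedy (repeatedly take the single best remaining cell) gives $636, worse by 16.
Every other assignment is strictly worse.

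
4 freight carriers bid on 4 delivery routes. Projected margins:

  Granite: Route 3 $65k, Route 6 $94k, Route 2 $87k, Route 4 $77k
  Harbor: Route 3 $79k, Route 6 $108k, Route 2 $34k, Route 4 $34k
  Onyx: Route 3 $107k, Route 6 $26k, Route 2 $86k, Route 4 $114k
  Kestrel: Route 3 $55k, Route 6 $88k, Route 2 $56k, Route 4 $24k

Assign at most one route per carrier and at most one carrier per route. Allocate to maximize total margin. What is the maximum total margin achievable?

Max total: $368k

Optimal: Granite→Route 2 ($87k), Harbor→Route 3 ($79k), Onyx→Route 4 ($114k), Kestrel→Route 6 ($88k) — total 87+79+114+88 = $368k.
Row-greedy (each carrier in turn takes its best remaining route) gives $343k, worse by 25.
Next-best assignment: Granite→Route 2, Harbor→Route 6, Onyx→Route 4, Kestrel→Route 3 = $364k.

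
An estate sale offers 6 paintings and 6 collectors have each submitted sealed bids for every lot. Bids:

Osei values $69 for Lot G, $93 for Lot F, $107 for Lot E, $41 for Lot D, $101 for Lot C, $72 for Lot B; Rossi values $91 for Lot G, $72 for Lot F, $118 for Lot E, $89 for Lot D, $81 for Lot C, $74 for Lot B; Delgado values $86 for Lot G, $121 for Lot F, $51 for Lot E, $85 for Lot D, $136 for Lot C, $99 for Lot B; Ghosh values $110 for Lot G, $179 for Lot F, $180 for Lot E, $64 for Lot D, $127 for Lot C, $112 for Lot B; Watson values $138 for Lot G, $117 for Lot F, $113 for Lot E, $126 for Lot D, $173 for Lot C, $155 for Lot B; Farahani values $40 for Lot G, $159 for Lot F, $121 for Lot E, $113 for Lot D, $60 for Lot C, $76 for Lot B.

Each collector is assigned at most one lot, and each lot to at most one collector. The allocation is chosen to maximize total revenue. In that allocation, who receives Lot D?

This is the linear assignment problem.
Optimal: Osei→Lot G ($69), Rossi→Lot D ($89), Delgado→Lot C ($136), Ghosh→Lot E ($180), Watson→Lot B ($155), Farahani→Lot F ($159) — total 69+89+136+180+155+159 = $788.
Column-greedy (each lot in turn goes to its best remaining collector) gives $735, worse by 53.
No other one-to-one assignment exceeds $788.
Rossi's own top lot is Lot E ($118), but forcing Rossi→Lot E and reassigning the rest optimally gives only $770 — worse by 18.

Rossi receives Lot D.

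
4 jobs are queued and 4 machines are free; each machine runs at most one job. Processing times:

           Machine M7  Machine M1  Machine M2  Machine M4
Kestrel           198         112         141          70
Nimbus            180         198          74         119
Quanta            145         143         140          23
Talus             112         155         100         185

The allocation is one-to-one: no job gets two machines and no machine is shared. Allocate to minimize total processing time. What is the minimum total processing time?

Optimal: Kestrel→Machine M1 (112 min), Nimbus→Machine M2 (74 min), Quanta→Machine M4 (23 min), Talus→Machine M7 (112 min) — total 112+74+23+112 = 321 min.
Row-greedy (each job in turn takes its cheapest remaining machine) gives 399 min, worse by 78.
Next-best assignment: Kestrel→Machine M4, Nimbus→Machine M2, Quanta→Machine M1, Talus→Machine M7 = 399 min.
Swapping Talus↔Kestrel (Talus→Machine M1 155 min, Kestrel→Machine M7 198 min) adds 129.

Minimum total: 321 min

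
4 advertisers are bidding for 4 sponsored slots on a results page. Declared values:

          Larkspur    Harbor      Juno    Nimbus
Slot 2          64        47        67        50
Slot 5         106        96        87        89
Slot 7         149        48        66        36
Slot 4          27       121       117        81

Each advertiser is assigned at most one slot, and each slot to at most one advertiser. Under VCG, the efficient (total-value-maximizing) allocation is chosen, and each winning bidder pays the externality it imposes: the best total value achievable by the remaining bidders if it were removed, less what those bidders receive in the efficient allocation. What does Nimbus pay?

Nimbus pays $25.

Efficient allocation: Larkspur→Slot 7 ($149), Harbor→Slot 4 ($121), Juno→Slot 2 ($67), Nimbus→Slot 5 ($89); total welfare W = $426.
Nimbus receives Slot 5 at value $89, so the others get W − 89 = $337.
Without Nimbus: best allocation of the remaining 3 bidders over all 4 slots is Larkspur→Slot 7 ($149), Harbor→Slot 5 ($96), Juno→Slot 4 ($117), total $362.
VCG payment = (others' best without Nimbus) − (others' welfare with Nimbus) = 362 − 337 = $25.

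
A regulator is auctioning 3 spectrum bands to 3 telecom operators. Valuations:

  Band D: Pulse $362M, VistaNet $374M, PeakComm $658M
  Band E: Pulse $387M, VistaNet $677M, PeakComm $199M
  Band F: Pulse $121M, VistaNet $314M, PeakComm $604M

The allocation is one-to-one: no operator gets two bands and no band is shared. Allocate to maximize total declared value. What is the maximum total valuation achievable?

Maximum total: $1643M

Optimal: Pulse→Band D ($362M), VistaNet→Band E ($677M), PeakComm→Band F ($604M) — total 362+677+604 = $1643M.
Row-greedy (each operator in turn takes its best remaining band) gives $1365M, worse by 278.
Swapping PeakComm↔VistaNet (PeakComm→Band E $199M, VistaNet→Band F $314M) loses 768.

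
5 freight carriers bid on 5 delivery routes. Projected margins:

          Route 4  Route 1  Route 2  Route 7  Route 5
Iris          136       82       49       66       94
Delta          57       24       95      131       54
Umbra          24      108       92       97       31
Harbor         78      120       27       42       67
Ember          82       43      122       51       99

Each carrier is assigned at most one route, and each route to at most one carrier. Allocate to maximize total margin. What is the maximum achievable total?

This is a one-to-one assignment (maximum-weight bipartite matching).
Optimal: Iris→Route 4 ($136k), Delta→Route 7 ($131k), Umbra→Route 2 ($92k), Harbor→Route 1 ($120k), Ember→Route 5 ($99k) — total 136+131+92+120+99 = $578k.
Row-greedy (each carrier in turn takes its best remaining route) gives $564k, worse by 14.

Max total: $578k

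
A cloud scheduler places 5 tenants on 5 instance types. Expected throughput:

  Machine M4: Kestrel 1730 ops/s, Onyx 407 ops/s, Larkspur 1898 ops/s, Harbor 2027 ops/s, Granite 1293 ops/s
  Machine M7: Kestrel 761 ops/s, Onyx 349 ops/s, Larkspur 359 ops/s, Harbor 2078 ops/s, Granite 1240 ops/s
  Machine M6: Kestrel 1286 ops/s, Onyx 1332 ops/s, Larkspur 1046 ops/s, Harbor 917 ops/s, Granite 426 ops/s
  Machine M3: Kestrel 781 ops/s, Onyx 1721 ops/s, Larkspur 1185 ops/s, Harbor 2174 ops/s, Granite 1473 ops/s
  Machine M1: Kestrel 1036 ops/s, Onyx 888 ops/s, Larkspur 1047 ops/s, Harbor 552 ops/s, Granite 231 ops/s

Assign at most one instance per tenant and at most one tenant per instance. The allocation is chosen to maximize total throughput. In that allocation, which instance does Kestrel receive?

Treat this as an assignment problem: match each tenant to one instance.
Optimal: Kestrel→Machine M1 (1036 ops/s), Onyx→Machine M6 (1332 ops/s), Larkspur→Machine M4 (1898 ops/s), Harbor→Machine M7 (2078 ops/s), Granite→Machine M3 (1473 ops/s) — total 1036+1332+1898+2078+1473 = 7817 ops/s.
Max-entry greedy (repeatedly take the single best remaining cell) gives 7680 ops/s, worse by 137.
Swapping Harbor↔Onyx (Harbor→Machine M6 917 ops/s, Onyx→Machine M7 349 ops/s) loses 2144.
Checked against all permutations: 7817 ops/s is optimal.
Kestrel's own top instance is Machine M4 (1730 ops/s), but forcing Kestrel→Machine M4 and reassigning the rest optimally gives only 7660 ops/s — worse by 157.

Kestrel receives Machine M1.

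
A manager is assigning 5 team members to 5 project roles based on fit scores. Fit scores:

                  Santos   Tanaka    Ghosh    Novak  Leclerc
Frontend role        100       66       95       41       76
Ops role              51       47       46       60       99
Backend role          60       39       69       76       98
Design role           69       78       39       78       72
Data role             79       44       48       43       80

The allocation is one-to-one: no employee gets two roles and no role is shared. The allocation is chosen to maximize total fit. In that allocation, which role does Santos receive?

Optimal: Santos→Data role (79 pts), Tanaka→Design role (78 pts), Ghosh→Frontend role (95 pts), Novak→Backend role (76 pts), Leclerc→Ops role (99 pts) — total 79+78+95+76+99 = 427 pts.
Santos's own top role is Frontend role (100 pts), but forcing Santos→Frontend role and reassigning the rest optimally gives only 401 pts — worse by 26.

Santos receives Data role.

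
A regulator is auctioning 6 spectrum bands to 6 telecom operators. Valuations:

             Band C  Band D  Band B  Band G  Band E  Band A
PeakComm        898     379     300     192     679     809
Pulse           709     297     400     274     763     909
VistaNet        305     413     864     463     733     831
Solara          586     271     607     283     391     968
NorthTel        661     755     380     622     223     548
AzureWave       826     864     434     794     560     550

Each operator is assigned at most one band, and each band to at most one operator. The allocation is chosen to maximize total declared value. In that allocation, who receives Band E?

Optimal: PeakComm→Band C ($898M), Pulse→Band E ($763M), VistaNet→Band B ($864M), Solara→Band A ($968M), NorthTel→Band D ($755M), AzureWave→Band G ($794M) — total 898+763+864+968+755+794 = $5042M.
Max-entry greedy (repeatedly take the single best remaining cell) gives $4979M, worse by 63.
Next-best assignment: PeakComm→Band C, Pulse→Band E, VistaNet→Band B, Solara→Band A, NorthTel→Band G, AzureWave→Band D = $4979M.
Pulse's own top band is Band A ($909M), but forcing Pulse→Band A and reassigning the rest optimally gives only $4696M — worse by 346.

Pulse receives Band E.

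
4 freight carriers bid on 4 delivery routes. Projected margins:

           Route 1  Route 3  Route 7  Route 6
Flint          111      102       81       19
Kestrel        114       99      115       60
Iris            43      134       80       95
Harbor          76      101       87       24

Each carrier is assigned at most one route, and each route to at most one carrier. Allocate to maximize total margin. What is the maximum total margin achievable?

Max total: $422k

This is a one-to-one assignment (maximum-weight bipartite matching).
Optimal: Flint→Route 1 ($111k), Kestrel→Route 7 ($115k), Iris→Route 6 ($95k), Harbor→Route 3 ($101k) — total 111+115+95+101 = $422k.
Max-entry greedy (repeatedly take the single best remaining cell) gives $384k, worse by 38.
Swapping Flint↔Harbor (Flint→Route 3 $102k, Harbor→Route 1 $76k) loses 34.
Every other assignment is strictly worse.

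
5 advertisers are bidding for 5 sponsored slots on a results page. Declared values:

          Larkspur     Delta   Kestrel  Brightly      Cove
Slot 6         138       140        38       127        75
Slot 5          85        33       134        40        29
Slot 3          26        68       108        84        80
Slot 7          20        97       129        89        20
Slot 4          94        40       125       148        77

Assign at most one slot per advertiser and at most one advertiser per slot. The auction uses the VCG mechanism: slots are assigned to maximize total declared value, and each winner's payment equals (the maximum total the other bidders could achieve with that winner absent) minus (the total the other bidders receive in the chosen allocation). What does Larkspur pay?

Larkspur pays $43.

Efficient allocation: Larkspur→Slot 6 ($138), Delta→Slot 7 ($97), Kestrel→Slot 5 ($134), Brightly→Slot 4 ($148), Cove→Slot 3 ($80); total welfare W = $597.
Larkspur receives Slot 6 at value $138, so the others get W − 138 = $459.
Without Larkspur: best allocation of the remaining 4 bidders over all 5 slots is Delta→Slot 6 ($140), Kestrel→Slot 5 ($134), Brightly→Slot 4 ($148), Cove→Slot 3 ($80), total $502.
VCG payment = (others' best without Larkspur) − (others' welfare with Larkspur) = 502 − 459 = $43.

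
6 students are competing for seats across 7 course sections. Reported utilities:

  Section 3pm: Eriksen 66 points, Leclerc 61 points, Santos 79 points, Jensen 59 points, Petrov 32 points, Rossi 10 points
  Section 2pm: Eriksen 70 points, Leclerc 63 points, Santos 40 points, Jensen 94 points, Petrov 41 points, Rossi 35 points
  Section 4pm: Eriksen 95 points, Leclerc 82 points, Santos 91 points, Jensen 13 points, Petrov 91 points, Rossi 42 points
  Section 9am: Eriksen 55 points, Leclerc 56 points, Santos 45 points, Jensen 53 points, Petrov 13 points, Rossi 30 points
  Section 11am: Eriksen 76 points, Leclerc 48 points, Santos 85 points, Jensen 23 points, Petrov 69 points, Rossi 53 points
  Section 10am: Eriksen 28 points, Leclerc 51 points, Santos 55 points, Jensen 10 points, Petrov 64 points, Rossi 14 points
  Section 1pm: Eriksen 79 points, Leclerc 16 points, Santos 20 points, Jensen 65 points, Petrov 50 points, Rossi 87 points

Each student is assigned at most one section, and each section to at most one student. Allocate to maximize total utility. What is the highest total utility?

This is the linear assignment problem.
Optimal: Eriksen→Section 4pm (95 points), Leclerc→Section 3pm (61 points), Santos→Section 11am (85 points), Jensen→Section 2pm (94 points), Petrov→Section 10am (64 points), Rossi→Section 1pm (87 points) — total 95+61+85+94+64+87 = 486 points.
Row-greedy (each student in turn takes its best remaining section) gives 402 points, worse by 84.

Max total: 486 points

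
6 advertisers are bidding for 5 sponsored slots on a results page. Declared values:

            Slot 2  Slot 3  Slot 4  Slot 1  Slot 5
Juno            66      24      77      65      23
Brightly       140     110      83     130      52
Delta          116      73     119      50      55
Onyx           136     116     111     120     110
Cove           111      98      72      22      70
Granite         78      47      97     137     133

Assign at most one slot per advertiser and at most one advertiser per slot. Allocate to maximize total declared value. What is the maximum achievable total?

Optimal: Onyx→Slot 2 ($136), Cove→Slot 3 ($98), Delta→Slot 4 ($119), Brightly→Slot 1 ($130), Granite→Slot 5 ($133) — total 136+98+119+130+133 = $616.
Max-entry greedy (repeatedly take the single best remaining cell) gives $582, worse by 34.
Next-best assignment: Brightly→Slot 2, Cove→Slot 3, Delta→Slot 4, Onyx→Slot 1, Granite→Slot 5 = $610.
Swapping Granite↔Brightly (Granite→Slot 1 $137, Brightly→Slot 5 $52) loses 74.
Checked against all permutations: $616 is optimal.

Max total: $616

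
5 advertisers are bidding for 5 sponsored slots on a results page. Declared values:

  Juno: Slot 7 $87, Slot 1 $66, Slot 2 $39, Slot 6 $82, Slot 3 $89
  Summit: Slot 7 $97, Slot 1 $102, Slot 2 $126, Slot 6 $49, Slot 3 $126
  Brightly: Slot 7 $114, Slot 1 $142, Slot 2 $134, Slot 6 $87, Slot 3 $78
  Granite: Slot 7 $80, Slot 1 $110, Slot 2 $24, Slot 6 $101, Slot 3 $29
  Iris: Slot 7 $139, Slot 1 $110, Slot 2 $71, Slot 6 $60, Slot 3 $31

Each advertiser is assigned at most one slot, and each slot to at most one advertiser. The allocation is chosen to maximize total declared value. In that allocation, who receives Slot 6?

Granite receives Slot 6.

Optimal: Juno→Slot 3 ($89), Summit→Slot 2 ($126), Brightly→Slot 1 ($142), Granite→Slot 6 ($101), Iris→Slot 7 ($139) — total 89+126+142+101+139 = $597.
Next-best assignment: Juno→Slot 6, Summit→Slot 3, Brightly→Slot 2, Granite→Slot 1, Iris→Slot 7 = $591.
Granite's own top slot is Slot 1 ($110), but forcing Granite→Slot 1 and reassigning the rest optimally gives only $591 — worse by 6.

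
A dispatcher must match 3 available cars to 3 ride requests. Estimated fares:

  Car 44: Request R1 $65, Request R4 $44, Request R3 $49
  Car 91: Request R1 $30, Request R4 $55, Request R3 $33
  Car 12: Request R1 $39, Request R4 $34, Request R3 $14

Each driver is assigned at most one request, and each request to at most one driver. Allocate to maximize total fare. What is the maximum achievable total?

Optimal: Car 44→Request R3 ($49), Car 91→Request R4 ($55), Car 12→Request R1 ($39) — total 49+55+39 = $143.
Max-entry greedy (repeatedly take the single best remaining cell) gives $134, worse by 9.

Max total: $143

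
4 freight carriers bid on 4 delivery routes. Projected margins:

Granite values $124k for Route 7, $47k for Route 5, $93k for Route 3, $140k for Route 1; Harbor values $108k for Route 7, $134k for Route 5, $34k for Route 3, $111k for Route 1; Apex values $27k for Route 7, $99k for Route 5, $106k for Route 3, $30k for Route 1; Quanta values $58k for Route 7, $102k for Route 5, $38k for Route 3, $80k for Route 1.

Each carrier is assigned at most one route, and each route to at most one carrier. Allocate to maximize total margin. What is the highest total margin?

Maximum total: $456k

This is the linear assignment problem.
Optimal: Granite→Route 1 ($140k), Harbor→Route 7 ($108k), Apex→Route 3 ($106k), Quanta→Route 5 ($102k) — total 140+108+106+102 = $456k.
Row-greedy (each carrier in turn takes its best remaining route) gives $438k, worse by 18.
Swapping Harbor↔Quanta (Harbor→Route 5 $134k, Quanta→Route 7 $58k) loses 18.
Checked against all permutations: $456k is optimal.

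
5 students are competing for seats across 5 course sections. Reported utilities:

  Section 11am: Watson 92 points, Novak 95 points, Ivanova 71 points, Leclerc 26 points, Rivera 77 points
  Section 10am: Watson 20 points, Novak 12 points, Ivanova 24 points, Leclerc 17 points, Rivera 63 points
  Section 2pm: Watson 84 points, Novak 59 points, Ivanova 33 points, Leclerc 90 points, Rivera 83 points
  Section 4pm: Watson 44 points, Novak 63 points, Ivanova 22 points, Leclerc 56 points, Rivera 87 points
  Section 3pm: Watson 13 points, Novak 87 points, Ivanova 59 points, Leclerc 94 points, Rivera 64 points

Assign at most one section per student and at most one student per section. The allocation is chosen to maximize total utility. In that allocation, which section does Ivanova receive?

Ivanova receives Section 10am.

Optimal: Watson→Section 2pm (84 points), Novak→Section 11am (95 points), Ivanova→Section 10am (24 points), Leclerc→Section 3pm (94 points), Rivera→Section 4pm (87 points) — total 84+95+24+94+87 = 384 points.
Row-greedy (each student in turn takes its best remaining section) gives 331 points, worse by 53.
Next-best assignment: Watson→Section 11am, Novak→Section 3pm, Ivanova→Section 10am, Leclerc→Section 2pm, Rivera→Section 4pm = 380 points.
No other one-to-one assignment exceeds 384 points.
Ivanova's own top section is Section 11am (71 points), but forcing Ivanova→Section 11am and reassigning the rest optimally gives only 375 points — worse by 9.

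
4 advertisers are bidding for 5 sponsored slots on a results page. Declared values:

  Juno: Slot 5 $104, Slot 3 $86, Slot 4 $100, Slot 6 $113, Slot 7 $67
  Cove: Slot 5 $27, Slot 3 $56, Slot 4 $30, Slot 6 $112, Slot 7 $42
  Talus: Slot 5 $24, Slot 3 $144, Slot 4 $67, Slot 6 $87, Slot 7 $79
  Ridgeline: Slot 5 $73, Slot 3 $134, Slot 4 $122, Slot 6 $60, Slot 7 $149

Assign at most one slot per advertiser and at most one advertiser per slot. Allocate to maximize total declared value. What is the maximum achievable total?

Max total: $509

Optimal: Juno→Slot 5 ($104), Cove→Slot 6 ($112), Talus→Slot 3 ($144), Ridgeline→Slot 7 ($149) — total 104+112+144+149 = $509.
Max-entry greedy (repeatedly take the single best remaining cell) gives $436, worse by 73.
Every other assignment is strictly worse.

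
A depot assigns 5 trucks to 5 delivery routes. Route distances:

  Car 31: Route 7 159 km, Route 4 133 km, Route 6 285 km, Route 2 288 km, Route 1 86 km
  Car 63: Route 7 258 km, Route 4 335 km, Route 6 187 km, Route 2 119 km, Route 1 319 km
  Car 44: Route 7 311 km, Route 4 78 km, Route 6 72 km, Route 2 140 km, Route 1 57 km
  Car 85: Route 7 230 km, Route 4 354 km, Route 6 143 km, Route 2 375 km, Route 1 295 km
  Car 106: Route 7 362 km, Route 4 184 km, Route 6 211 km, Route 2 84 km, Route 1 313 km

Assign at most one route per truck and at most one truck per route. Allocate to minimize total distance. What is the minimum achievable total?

Minimum total: 649 km

Optimal: Car 31→Route 1 (86 km), Car 63→Route 7 (258 km), Car 44→Route 4 (78 km), Car 85→Route 6 (143 km), Car 106→Route 2 (84 km) — total 86+258+78+143+84 = 649 km.
Column-greedy (each route in turn goes to its cheapest remaining truck) gives 783 km, worse by 134.
Next-best assignment: Car 31→Route 7, Car 63→Route 2, Car 44→Route 1, Car 85→Route 6, Car 106→Route 4 = 662 km.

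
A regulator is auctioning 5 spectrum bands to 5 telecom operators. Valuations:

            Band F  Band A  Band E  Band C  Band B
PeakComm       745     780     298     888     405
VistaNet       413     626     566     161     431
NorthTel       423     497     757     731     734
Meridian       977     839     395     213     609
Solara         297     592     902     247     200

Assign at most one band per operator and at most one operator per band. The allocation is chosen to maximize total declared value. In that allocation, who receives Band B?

Optimal: PeakComm→Band C ($888M), VistaNet→Band A ($626M), NorthTel→Band B ($734M), Meridian→Band F ($977M), Solara→Band E ($902M) — total 888+626+734+977+902 = $4127M.
Column-greedy (each band in turn goes to its best remaining operator) gives $3821M, worse by 306.
Swapping Solara↔VistaNet (Solara→Band A $592M, VistaNet→Band E $566M) loses 370.
NorthTel's own top band is Band E ($757M), but forcing NorthTel→Band E and reassigning the rest optimally gives only $3645M — worse by 482.

NorthTel receives Band B.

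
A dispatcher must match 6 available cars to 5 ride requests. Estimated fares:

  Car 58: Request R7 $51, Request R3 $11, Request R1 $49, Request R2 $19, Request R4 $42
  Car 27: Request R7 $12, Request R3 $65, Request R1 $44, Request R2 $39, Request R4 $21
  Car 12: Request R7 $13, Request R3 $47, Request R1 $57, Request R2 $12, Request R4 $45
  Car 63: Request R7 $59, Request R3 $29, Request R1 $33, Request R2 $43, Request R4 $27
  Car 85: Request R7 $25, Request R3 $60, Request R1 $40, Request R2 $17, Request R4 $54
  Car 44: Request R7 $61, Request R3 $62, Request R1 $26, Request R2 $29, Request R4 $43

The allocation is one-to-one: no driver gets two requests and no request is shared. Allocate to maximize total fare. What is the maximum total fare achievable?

Max total: $280

This is a one-to-one assignment (maximum-weight bipartite matching).
Optimal: Car 44→Request R7 ($61), Car 27→Request R3 ($65), Car 12→Request R1 ($57), Car 63→Request R2 ($43), Car 85→Request R4 ($54) — total 61+65+57+43+54 = $280.
Row-greedy (each driver in turn takes its best remaining request) gives $270, worse by 10.
Next-best assignment: Car 44→Request R7, Car 27→Request R3, Car 58→Request R1, Car 63→Request R2, Car 85→Request R4 = $272.
Every other assignment is strictly worse.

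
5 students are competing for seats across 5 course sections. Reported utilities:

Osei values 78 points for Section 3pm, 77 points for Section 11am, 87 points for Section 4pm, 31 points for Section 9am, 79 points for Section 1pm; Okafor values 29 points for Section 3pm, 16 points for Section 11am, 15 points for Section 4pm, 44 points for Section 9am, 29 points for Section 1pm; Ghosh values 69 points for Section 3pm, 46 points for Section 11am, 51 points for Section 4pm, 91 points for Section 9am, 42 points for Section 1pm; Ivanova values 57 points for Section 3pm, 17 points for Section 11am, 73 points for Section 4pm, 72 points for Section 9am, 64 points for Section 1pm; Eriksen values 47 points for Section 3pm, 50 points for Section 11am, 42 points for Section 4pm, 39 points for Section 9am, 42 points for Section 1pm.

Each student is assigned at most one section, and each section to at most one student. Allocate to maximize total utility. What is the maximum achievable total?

Maximum total: 322 points

Optimal: Osei→Section 1pm (79 points), Okafor→Section 3pm (29 points), Ghosh→Section 9am (91 points), Ivanova→Section 4pm (73 points), Eriksen→Section 11am (50 points) — total 79+29+91+73+50 = 322 points.
Max-entry greedy (repeatedly take the single best remaining cell) gives 321 points, worse by 1.
No other one-to-one assignment exceeds 322 points.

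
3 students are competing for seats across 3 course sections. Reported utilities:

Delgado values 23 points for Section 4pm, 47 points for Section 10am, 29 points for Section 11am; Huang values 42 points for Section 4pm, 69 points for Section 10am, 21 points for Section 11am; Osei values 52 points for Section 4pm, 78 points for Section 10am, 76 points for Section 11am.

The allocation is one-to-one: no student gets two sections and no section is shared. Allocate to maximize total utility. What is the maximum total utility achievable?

Maximum total: 168 points

Treat this as an assignment problem: match each student to one section.
Optimal: Delgado→Section 4pm (23 points), Huang→Section 10am (69 points), Osei→Section 11am (76 points) — total 23+69+76 = 168 points.
Row-greedy (each student in turn takes its best remaining section) gives 165 points, worse by 3.
Next-best assignment: Delgado→Section 10am, Huang→Section 4pm, Osei→Section 11am = 165 points.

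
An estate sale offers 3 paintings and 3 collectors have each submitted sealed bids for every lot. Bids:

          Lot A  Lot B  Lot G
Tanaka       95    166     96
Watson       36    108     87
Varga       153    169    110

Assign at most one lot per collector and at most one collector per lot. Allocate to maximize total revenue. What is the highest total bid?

This is the linear assignment problem.
Optimal: Tanaka→Lot B ($166), Watson→Lot G ($87), Varga→Lot A ($153) — total 166+87+153 = $406.
Max-entry greedy (repeatedly take the single best remaining cell) gives $301, worse by 105.
Swapping Varga↔Tanaka (Varga→Lot B $169, Tanaka→Lot A $95) loses 55.

Maximum total: $406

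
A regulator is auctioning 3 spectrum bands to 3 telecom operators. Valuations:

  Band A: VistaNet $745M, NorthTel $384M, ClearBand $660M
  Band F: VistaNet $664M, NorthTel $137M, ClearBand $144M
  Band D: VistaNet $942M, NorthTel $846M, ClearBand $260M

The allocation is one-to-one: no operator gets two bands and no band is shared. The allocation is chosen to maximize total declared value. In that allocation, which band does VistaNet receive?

VistaNet receives Band F.

This is a one-to-one assignment (maximum-weight bipartite matching).
Optimal: VistaNet→Band F ($664M), NorthTel→Band D ($846M), ClearBand→Band A ($660M) — total 664+846+660 = $2170M.
Row-greedy (each operator in turn takes its best remaining band) gives $1470M, worse by 700.
Swapping NorthTel↔VistaNet (NorthTel→Band F $137M, VistaNet→Band D $942M) loses 431.
VistaNet's own top band is Band D ($942M), but forcing VistaNet→Band D and reassigning the rest optimally gives only $1739M — worse by 431.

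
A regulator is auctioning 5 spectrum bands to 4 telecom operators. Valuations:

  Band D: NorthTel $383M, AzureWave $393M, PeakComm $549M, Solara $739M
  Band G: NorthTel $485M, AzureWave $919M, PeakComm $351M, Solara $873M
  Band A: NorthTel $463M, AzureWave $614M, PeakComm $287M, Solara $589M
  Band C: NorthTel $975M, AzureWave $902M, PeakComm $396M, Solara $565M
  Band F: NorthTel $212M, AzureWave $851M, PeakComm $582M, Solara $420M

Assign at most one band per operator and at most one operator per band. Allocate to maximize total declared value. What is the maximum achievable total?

Max total: $3248M

Optimal: NorthTel→Band C ($975M), AzureWave→Band F ($851M), PeakComm→Band D ($549M), Solara→Band G ($873M) — total 975+851+549+873 = $3248M.
Max-entry greedy (repeatedly take the single best remaining cell) gives $3215M, worse by 33.
Checked against all permutations: $3248M is optimal.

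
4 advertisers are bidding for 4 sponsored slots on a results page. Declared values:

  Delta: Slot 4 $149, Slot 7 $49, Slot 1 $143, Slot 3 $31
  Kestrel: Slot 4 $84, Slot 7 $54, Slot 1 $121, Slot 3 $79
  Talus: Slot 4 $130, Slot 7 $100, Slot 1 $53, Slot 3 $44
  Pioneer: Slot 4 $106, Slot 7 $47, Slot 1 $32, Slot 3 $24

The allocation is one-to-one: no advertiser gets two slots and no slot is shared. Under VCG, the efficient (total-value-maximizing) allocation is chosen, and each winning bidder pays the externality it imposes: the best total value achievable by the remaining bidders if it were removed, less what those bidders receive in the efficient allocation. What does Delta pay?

Delta pays $42.

Efficient allocation: Delta→Slot 1 ($143), Kestrel→Slot 3 ($79), Talus→Slot 7 ($100), Pioneer→Slot 4 ($106); total welfare W = $428.
Delta receives Slot 1 at value $143, so the others get W − 143 = $285.
Without Delta: best allocation of the remaining 3 bidders over all 4 slots is Kestrel→Slot 1 ($121), Talus→Slot 7 ($100), Pioneer→Slot 4 ($106), total $327.
VCG payment = (others' best without Delta) − (others' welfare with Delta) = 327 − 285 = $42.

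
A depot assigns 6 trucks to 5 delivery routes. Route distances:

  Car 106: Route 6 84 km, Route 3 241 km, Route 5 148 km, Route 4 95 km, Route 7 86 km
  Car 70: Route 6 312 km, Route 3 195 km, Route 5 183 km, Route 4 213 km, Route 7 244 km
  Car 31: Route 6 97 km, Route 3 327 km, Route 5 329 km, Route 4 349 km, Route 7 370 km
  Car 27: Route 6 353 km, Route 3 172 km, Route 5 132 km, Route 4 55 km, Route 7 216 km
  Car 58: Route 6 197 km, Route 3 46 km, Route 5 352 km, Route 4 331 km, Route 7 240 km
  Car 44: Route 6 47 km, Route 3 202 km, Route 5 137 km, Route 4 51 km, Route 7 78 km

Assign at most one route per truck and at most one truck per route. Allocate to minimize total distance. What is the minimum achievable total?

Minimum total: 412 km

Optimal: Car 31→Route 6 (97 km), Car 58→Route 3 (46 km), Car 27→Route 5 (132 km), Car 44→Route 4 (51 km), Car 106→Route 7 (86 km) — total 97+46+132+51+86 = 412 km.
Min-entry greedy (repeatedly take the single cheapest remaining cell) gives 417 km, worse by 5.
Checked against all permutations: 412 km is optimal.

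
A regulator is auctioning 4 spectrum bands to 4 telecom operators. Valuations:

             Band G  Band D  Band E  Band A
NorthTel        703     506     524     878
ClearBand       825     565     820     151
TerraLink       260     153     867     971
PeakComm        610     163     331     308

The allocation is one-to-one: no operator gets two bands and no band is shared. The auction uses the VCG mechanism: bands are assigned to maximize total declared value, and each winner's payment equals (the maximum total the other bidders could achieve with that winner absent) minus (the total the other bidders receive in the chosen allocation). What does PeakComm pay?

Efficient allocation: NorthTel→Band A ($878M), ClearBand→Band D ($565M), TerraLink→Band E ($867M), PeakComm→Band G ($610M); total welfare W = $2920M.
PeakComm receives Band G at value $610M, so the others get W − 610 = $2310M.
Without PeakComm: best allocation of the remaining 3 bidders over all 4 bands is NorthTel→Band A ($878M), ClearBand→Band G ($825M), TerraLink→Band E ($867M), total $2570M.
VCG payment = (others' best without PeakComm) − (others' welfare with PeakComm) = 2570 − 2310 = $260M.

PeakComm pays $260M.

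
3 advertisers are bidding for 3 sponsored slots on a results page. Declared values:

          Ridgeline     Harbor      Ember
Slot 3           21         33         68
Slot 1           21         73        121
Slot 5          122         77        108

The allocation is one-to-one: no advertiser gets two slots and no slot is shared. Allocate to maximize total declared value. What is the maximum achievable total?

Optimal: Ridgeline→Slot 5 ($122), Harbor→Slot 3 ($33), Ember→Slot 1 ($121) — total 122+33+121 = $276.
Row-greedy (each advertiser in turn takes its best remaining slot) gives $263, worse by 13.
Next-best assignment: Ridgeline→Slot 5, Harbor→Slot 1, Ember→Slot 3 = $263.
Swapping Ember↔Ridgeline (Ember→Slot 5 $108, Ridgeline→Slot 1 $21) loses 114.
Checked against all permutations: $276 is optimal.

Max total: $276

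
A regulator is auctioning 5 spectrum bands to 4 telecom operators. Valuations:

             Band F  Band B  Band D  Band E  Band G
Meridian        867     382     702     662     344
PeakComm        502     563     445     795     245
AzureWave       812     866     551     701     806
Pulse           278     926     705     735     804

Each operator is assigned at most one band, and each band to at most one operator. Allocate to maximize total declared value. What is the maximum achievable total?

Maximum total: $3394M

Optimal: Meridian→Band F ($867M), PeakComm→Band E ($795M), AzureWave→Band G ($806M), Pulse→Band B ($926M) — total 867+795+806+926 = $3394M.
Row-greedy (each operator in turn takes its best remaining band) gives $3332M, worse by 62.
Next-best assignment: Meridian→Band F, PeakComm→Band E, AzureWave→Band B, Pulse→Band G = $3332M.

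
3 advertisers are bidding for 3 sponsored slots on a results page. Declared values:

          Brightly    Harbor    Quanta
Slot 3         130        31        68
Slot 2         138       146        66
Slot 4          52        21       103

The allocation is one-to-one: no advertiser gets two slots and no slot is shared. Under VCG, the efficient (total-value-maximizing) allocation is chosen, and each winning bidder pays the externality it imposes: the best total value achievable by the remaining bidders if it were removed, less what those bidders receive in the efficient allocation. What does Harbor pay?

Efficient allocation: Brightly→Slot 3 ($130), Harbor→Slot 2 ($146), Quanta→Slot 4 ($103); total welfare W = $379.
Harbor receives Slot 2 at value $146, so the others get W − 146 = $233.
Without Harbor: best allocation of the remaining 2 bidders over all 3 slots is Brightly→Slot 2 ($138), Quanta→Slot 4 ($103), total $241.
VCG payment = (others' best without Harbor) − (others' welfare with Harbor) = 241 − 233 = $8.

Harbor pays $8.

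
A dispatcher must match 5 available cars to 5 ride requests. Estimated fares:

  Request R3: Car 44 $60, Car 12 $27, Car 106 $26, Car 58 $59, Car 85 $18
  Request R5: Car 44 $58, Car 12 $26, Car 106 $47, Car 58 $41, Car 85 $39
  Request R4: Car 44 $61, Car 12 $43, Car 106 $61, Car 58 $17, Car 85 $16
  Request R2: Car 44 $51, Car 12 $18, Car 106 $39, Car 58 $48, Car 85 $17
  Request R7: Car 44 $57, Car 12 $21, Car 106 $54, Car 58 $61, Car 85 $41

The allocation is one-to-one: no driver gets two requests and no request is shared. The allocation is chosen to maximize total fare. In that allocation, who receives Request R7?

Treat this as an assignment problem: match each driver to one request.
Optimal: Car 44→Request R2 ($51), Car 12→Request R4 ($43), Car 106→Request R7 ($54), Car 58→Request R3 ($59), Car 85→Request R5 ($39) — total 51+43+54+59+39 = $246.
Row-greedy (each driver in turn takes its best remaining request) gives $229, worse by 17.
Swapping Car 106↔Car 44 (Car 106→Request R2 $39, Car 44→Request R7 $57) loses 9.
Car 106's own top request is Request R4 ($61), but forcing Car 106→Request R4 and reassigning the rest optimally gives only $239 — worse by 7.

Car 106 receives Request R7.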